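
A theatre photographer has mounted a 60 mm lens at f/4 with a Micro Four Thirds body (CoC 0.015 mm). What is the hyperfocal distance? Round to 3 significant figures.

60.1 m

Hyperfocal distance H = f²/(N·c) + f = 60²/(4 × 0.015) + 60 = 3600/0.06 + 60 ≈ 60060.0 mm ≈ 60.1 m.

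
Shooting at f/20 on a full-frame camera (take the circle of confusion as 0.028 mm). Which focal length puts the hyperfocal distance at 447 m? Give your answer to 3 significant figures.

From H = f²/(N·c) + f, with f ≪ H: f ≈ √(H·N·c) = √(447000 × 20 × 0.028) = √250320 ≈ 500.3 mm.
The +f correction barely moves this — solving exactly, f² + N·c·f − N·c·H = 0 ⇒ f = (−N·c + √((N·c)² + 4·N·c·H))/2 = (−0.56 + √1001280)/2 ≈ 500.04 mm, so f ≈ 500 mm.

500 mm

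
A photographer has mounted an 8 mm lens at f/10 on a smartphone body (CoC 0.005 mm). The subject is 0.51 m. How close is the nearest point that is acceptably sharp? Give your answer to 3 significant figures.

366 mm

Hyperfocal distance H = f²/(N·c) + f = 8²/(10 × 0.005) + 8 = 64/0.05 + 8 ≈ 1288.0 mm ≈ 1.288 m.
Near limit Dn = s·(H − f)/(H + s − 2f) = 510 × (1288.0 − 8) / (1288.0 + 510 − 2 × 8) = 510 × 1280.0 / 1782.0 ≈ 366.33 mm.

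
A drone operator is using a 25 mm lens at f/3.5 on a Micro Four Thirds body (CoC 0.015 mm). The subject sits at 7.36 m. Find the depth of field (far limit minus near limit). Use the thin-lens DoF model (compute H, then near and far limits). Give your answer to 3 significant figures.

14.6 m

Hyperfocal distance H = f²/(N·c) + f = 25²/(3.5 × 0.015) + 25 = 625/0.0525 + 25 ≈ 11929.8 mm ≈ 11.93 m.
Near limit Dn = s·(H − f)/(H + s − 2f) = 7360 × (11929.8 − 25) / (11929.8 + 7360 − 2 × 25) = 7360 × 11904.8 / 19239.8 ≈ 4554 mm.
Far limit Df = s·(H − f)/(H − s) = 7360 × (11929.8 − 25) / (11929.8 − 7360) = 7360 × 11904.8 / 4569.8 ≈ 19174 mm.
Depth of field = Df − Dn = 19174 − 4554 ≈ 14620 mm ≈ 14.6 m.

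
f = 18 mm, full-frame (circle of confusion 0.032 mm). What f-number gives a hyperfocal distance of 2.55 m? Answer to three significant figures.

f/4

Rearrange H = f²/(N·c) + f for N: N = f² / ((H − f)·c).
N = 18² / ((2550 − 18) × 0.032) = 324 / 81.02 ≈ 4.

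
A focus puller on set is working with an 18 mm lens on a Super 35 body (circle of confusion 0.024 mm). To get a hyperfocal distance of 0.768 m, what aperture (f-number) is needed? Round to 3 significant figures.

f/18

Rearrange H = f²/(N·c) + f for N: N = f² / ((H − f)·c).
N = 18² / ((768 − 18) × 0.024) = 324 / 18.00 ≈ 18.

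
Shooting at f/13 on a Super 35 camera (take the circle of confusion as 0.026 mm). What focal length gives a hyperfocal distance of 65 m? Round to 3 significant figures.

148 mm

From H = f²/(N·c) + f, with f ≪ H: f ≈ √(H·N·c) = √(65000 × 13 × 0.026) = √21970 ≈ 148.2 mm.
The +f correction barely moves this — solving exactly, f² + N·c·f − N·c·H = 0 ⇒ f = (−N·c + √((N·c)² + 4·N·c·H))/2 = (−0.338 + √87880)/2 ≈ 148.05 mm, so f ≈ 148 mm.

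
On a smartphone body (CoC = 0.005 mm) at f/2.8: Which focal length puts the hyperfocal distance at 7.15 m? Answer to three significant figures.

From H = f²/(N·c) + f, with f ≪ H: f ≈ √(H·N·c) = √(7150 × 2.8 × 0.005) = √100.10 ≈ 10.00 mm.
The +f correction barely moves this — solving exactly, f² + N·c·f − N·c·H = 0 ⇒ f = (−N·c + √((N·c)² + 4·N·c·H))/2 = (−0.014 + √400.40)/2 ≈ 9.9980 mm, so f ≈ 10.0 mm.

10.0 mm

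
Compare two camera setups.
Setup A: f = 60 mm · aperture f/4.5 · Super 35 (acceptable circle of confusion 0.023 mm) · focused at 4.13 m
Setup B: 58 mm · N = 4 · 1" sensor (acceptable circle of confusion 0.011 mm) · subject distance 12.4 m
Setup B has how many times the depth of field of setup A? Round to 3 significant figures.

Setup A: H = 60²/(4.5×0.023) + 60 ≈ 34842.6 mm; DoF = Df − Dn = 4677.30 − 3697.36 ≈ 979.94 mm.
Setup B: H = 58²/(4×0.011) + 58 ≈ 76512.5 mm; DoF = Df − Dn = 14787.1 − 10676.5 ≈ 4110.6 mm.
Ratio = 4110.6 / 979.94 ≈ 4.19.

4.19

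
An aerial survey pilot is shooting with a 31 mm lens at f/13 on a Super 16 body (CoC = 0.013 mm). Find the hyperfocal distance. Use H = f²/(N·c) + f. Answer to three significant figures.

Hyperfocal distance H = f²/(N·c) + f = 31²/(13 × 0.013) + 31 = 961/0.169 + 31 ≈ 5717.4 mm ≈ 5.72 m.

5.72 m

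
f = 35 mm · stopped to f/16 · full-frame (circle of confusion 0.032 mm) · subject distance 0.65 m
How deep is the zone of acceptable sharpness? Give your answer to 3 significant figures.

358 mm

Hyperfocal distance H = f²/(N·c) + f = 35²/(16 × 0.032) + 35 = 1225/0.512 + 35 ≈ 2427.6 mm ≈ 2.428 m.
Near limit Dn = s·(H − f)/(H + s − 2f) = 650 × (2427.6 − 35) / (2427.6 + 650 − 2 × 35) = 650 × 2392.6 / 3007.6 ≈ 517.09 mm.
Far limit Df = s·(H − f)/(H − s) = 650 × (2427.6 − 35) / (2427.6 − 650) = 650 × 2392.6 / 1777.6 ≈ 874.88 mm.
Depth of field = Df − Dn = 874.88 − 517.09 ≈ 357.79 mm.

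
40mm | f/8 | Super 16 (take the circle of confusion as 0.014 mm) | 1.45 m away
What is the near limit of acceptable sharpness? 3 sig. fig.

1.32 m

Hyperfocal distance H = f²/(N·c) + f = 40²/(8 × 0.014) + 40 = 1600/0.112 + 40 ≈ 14325.7 mm ≈ 14.33 m.
Near limit Dn = s·(H − f)/(H + s − 2f) = 1450 × (14325.7 − 40) / (14325.7 + 1450 − 2 × 40) = 1450 × 14285.7 / 15695.7 ≈ 1319.7 mm ≈ 1.32 m.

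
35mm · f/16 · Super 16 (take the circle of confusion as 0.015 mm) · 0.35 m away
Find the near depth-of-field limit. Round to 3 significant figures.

Hyperfocal distance H = f²/(N·c) + f = 35²/(16 × 0.015) + 35 = 1225/0.24 + 35 ≈ 5139.2 mm ≈ 5.139 m.
Near limit Dn = s·(H − f)/(H + s − 2f) = 350 × (5139.2 − 35) / (5139.2 + 350 − 2 × 35) = 350 × 5104.2 / 5419.2 ≈ 329.66 mm.

330 mm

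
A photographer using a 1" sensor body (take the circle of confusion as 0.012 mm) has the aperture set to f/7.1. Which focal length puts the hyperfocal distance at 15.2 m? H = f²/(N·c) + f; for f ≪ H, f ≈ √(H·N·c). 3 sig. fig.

From H = f²/(N·c) + f, with f ≪ H: f ≈ √(H·N·c) = √(15200 × 7.1 × 0.012) = √1295.0 ≈ 35.99 mm.
Exact: f² + N·c·f − N·c·H = 0 ⇒ f = (−N·c + √((N·c)² + 4·N·c·H))/2 = (−0.0852 + √5180.2)/2 ≈ 35.944 mm ≈ 35.9 mm.

35.9 mm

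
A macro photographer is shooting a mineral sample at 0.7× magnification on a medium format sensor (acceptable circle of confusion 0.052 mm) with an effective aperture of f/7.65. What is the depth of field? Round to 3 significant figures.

At magnification m, DoF ≈ 2·N_eff·c/m² = 2 × 7.65 × 0.052 / 0.7² = 0.7956 / 0.49 ≈ 1.62 mm.

1.62 mm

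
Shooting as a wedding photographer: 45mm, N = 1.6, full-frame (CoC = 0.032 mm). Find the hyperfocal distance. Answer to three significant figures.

Hyperfocal distance H = f²/(N·c) + f = 45²/(1.6 × 0.032) + 45 = 2025/0.0512 + 45 ≈ 39595.8 mm ≈ 39.6 m.

39.6 m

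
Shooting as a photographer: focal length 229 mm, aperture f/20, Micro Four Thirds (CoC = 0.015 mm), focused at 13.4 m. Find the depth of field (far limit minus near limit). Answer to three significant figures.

2.03 m

Hyperfocal distance H = f²/(N·c) + f = 229²/(20 × 0.015) + 229 = 52441/0.3 + 229 ≈ 175032.3 mm ≈ 175.0 m.
Near limit Dn = s·(H − f)/(H + s − 2f) = 13400 × (175032.3 − 229) / (175032.3 + 13400 − 2 × 229) = 13400 × 174803.3 / 187974.3 ≈ 12461.1 mm.
Far limit Df = s·(H − f)/(H − s) = 13400 × (175032.3 − 229) / (175032.3 − 13400) = 13400 × 174803.3 / 161632.3 ≈ 14491.9 mm.
Depth of field = Df − Dn = 14491.9 − 12461.1 ≈ 2030.8 mm ≈ 2.03 m.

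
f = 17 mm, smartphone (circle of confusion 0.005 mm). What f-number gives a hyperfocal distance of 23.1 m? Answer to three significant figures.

f/2.50

Rearrange H = f²/(N·c) + f for N: N = f² / ((H − f)·c).
N = 17² / ((23100 − 17) × 0.005) = 289 / 115.4 ≈ 2.50.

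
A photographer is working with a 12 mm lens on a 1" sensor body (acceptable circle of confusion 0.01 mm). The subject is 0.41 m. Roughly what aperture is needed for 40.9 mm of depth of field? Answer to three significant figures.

Write h = H − f = f²/(N·c). The thin-lens limits are Dn = s·h/(h + (s−f)) and Df = s·h/(h − (s−f)), so DoF = Df − Dn = 2·s·(s−f)·h / (h² − (s−f)²).
That is a quadratic in h: DoF·h² − 2·s·(s−f)·h − DoF·(s−f)² = 0 ⇒ h = (s−f)·(s + √(s² + DoF²)) / DoF = 398 × (410 + √(410² + 40.9²)) / 40.9 = 398 × (410 + 412.035) / 40.9 ≈ 7999.3 mm.
Then N = f²/(c·h) = 12² / (0.01 × 7999.3) = 144 / 79.993 ≈ 1.80.

f/1.80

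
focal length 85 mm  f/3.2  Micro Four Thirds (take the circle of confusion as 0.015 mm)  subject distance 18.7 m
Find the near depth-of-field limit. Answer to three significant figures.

16.6 m

Hyperfocal distance H = f²/(N·c) + f = 85²/(3.2 × 0.015) + 85 = 7225/0.048 + 85 ≈ 150605.8 mm ≈ 150.6 m.
Near limit Dn = s·(H − f)/(H + s − 2f) = 18700 × (150605.8 − 85) / (150605.8 + 18700 − 2 × 85) = 18700 × 150520.8 / 169135.8 ≈ 16642 mm ≈ 16.6 m.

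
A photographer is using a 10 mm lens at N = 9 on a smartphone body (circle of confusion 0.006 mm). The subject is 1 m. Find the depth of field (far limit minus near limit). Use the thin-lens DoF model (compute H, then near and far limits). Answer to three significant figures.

1.50 m

Hyperfocal distance H = f²/(N·c) + f = 10²/(9 × 0.006) + 10 = 100/0.054 + 10 ≈ 1861.9 mm ≈ 1.862 m.
Near limit Dn = s·(H − f)/(H + s − 2f) = 1000 × (1861.9 − 10) / (1861.9 + 1000 − 2 × 10) = 1000 × 1851.9 / 2841.9 ≈ 651.6 mm.
Far limit Df = s·(H − f)/(H − s) = 1000 × (1861.9 − 10) / (1861.9 − 1000) = 1000 × 1851.9 / 861.9 ≈ 2148.7 mm.
Depth of field = Df − Dn = 2148.7 − 651.6 ≈ 1497.1 mm ≈ 1.50 m.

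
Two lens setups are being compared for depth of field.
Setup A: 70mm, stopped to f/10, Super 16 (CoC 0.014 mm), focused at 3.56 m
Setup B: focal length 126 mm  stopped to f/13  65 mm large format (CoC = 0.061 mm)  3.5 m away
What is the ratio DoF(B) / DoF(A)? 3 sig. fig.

Setup A: H = 70²/(10×0.014) + 70 ≈ 35070.0 mm; DoF = Df − Dn = 3954.30 − 3237.20 ≈ 717.10 mm.
Setup B: H = 126²/(13×0.061) + 126 ≈ 20146.2 mm; DoF = Df − Dn = 4209.4 − 2995.2 ≈ 1214.2 mm.
Ratio = 1214.2 / 717.10 ≈ 1.69.

1.69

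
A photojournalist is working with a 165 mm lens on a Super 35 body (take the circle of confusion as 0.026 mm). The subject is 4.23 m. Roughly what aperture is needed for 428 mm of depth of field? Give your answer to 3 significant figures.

f/13

Write h = H − f = f²/(N·c). The thin-lens limits are Dn = s·h/(h + (s−f)) and Df = s·h/(h − (s−f)), so DoF = Df − Dn = 2·s·(s−f)·h / (h² − (s−f)²).
That is a quadratic in h: DoF·h² − 2·s·(s−f)·h − DoF·(s−f)² = 0 ⇒ h = (s−f)·(s + √(s² + DoF²)) / DoF = 4065 × (4230 + √(4230² + 428²)) / 428 = 4065 × (4230 + 4251.60) / 428 ≈ 80555 mm.
Then N = f²/(c·h) = 165² / (0.026 × 80555) = 27225 / 2094.4 ≈ 13.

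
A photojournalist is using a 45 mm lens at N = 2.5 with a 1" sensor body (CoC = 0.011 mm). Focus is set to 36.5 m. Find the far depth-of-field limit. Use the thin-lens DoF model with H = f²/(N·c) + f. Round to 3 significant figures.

72.3 m

Hyperfocal distance H = f²/(N·c) + f = 45²/(2.5 × 0.011) + 45 = 2025/0.0275 + 45 ≈ 73681.4 mm ≈ 73.68 m.
Far limit Df = s·(H − f)/(H − s) = 36500 × (73681.4 − 45) / (73681.4 − 36500) = 36500 × 73636.4 / 37181.4 ≈ 72287 mm ≈ 72.3 m.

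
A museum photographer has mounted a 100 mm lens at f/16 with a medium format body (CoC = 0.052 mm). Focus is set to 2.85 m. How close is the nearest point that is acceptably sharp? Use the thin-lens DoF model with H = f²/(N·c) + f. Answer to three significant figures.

Hyperfocal distance H = f²/(N·c) + f = 100²/(16 × 0.052) + 100 = 10000/0.832 + 100 ≈ 12119.2 mm ≈ 12.12 m.
Near limit Dn = s·(H − f)/(H + s − 2f) = 2850 × (12119.2 − 100) / (12119.2 + 2850 − 2 × 100) = 2850 × 12019.2 / 14769.2 ≈ 2319.3 mm ≈ 2.32 m.

2.32 m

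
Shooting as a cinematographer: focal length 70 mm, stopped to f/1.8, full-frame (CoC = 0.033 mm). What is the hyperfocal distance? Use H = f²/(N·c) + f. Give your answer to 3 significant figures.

82.6 m

Hyperfocal distance H = f²/(N·c) + f = 70²/(1.8 × 0.033) + 70 = 4900/0.0594 + 70 ≈ 82561.6 mm ≈ 82.6 m.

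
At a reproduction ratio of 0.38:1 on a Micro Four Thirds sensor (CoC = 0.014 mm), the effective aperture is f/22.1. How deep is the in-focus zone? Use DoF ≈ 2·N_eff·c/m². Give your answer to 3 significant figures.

4.29 mm

At magnification m, DoF ≈ 2·N_eff·c/m² = 2 × 22.1 × 0.014 / 0.38² = 0.6188 / 0.1444 ≈ 4.29 mm.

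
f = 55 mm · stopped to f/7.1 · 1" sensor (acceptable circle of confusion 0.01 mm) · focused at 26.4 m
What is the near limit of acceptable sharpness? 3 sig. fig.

Hyperfocal distance H = f²/(N·c) + f = 55²/(7.1 × 0.01) + 55 = 3025/0.071 + 55 ≈ 42660.6 mm ≈ 42.66 m.
Near limit Dn = s·(H − f)/(H + s − 2f) = 26400 × (42660.6 − 55) / (42660.6 + 26400 − 2 × 55) = 26400 × 42605.6 / 68950.6 ≈ 16313 mm ≈ 16.3 m.

16.3 m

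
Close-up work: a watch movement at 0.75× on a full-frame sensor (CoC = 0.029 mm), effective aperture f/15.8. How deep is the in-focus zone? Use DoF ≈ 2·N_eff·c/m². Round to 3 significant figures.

At magnification m, DoF ≈ 2·N_eff·c/m² = 2 × 15.8 × 0.029 / 0.75² = 0.9164 / 0.5625 ≈ 1.63 mm.

1.63 mm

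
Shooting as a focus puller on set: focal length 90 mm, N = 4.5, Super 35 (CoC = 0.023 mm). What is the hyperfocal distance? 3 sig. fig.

Hyperfocal distance H = f²/(N·c) + f = 90²/(4.5 × 0.023) + 90 = 8100/0.1035 + 90 ≈ 78350.9 mm ≈ 78.4 m.

78.4 m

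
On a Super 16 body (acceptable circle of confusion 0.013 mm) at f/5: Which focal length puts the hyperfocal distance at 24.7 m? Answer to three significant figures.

40.0 mm

From H = f²/(N·c) + f, with f ≪ H: f ≈ √(H·N·c) = √(24700 × 5 × 0.013) = √1605.5 ≈ 40.07 mm.
Exact: f² + N·c·f − N·c·H = 0 ⇒ f = (−N·c + √((N·c)² + 4·N·c·H))/2 = (−0.065 + √6422.0)/2 ≈ 40.036 mm ≈ 40.0 mm.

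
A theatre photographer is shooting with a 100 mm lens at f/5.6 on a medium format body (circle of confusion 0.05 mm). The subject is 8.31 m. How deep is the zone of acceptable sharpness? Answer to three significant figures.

Hyperfocal distance H = f²/(N·c) + f = 100²/(5.6 × 0.05) + 100 = 10000/0.28 + 100 ≈ 35814.3 mm ≈ 35.81 m.
Near limit Dn = s·(H − f)/(H + s − 2f) = 8310 × (35814.3 − 100) / (35814.3 + 8310 − 2 × 100) = 8310 × 35714.3 / 43924.3 ≈ 6756.8 mm.
Far limit Df = s·(H − f)/(H − s) = 8310 × (35814.3 − 100) / (35814.3 − 8310) = 8310 × 35714.3 / 27504.3 ≈ 10790.5 mm.
Depth of field = Df − Dn = 10790.5 − 6756.8 ≈ 4033.7 mm ≈ 4.03 m.

4.03 m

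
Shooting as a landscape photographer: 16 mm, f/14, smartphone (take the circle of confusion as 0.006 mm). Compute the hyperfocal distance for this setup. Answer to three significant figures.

Hyperfocal distance H = f²/(N·c) + f = 16²/(14 × 0.006) + 16 = 256/0.084 + 16 ≈ 3063.6 mm ≈ 3.06 m.

3.06 m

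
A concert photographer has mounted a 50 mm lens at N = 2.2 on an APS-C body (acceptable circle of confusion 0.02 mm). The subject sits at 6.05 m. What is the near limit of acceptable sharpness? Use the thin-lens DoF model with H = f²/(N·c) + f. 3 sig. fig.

Hyperfocal distance H = f²/(N·c) + f = 50²/(2.2 × 0.02) + 50 = 2500/0.044 + 50 ≈ 56868.2 mm ≈ 56.87 m.
Near limit Dn = s·(H − f)/(H + s − 2f) = 6050 × (56868.2 − 50) / (56868.2 + 6050 − 2 × 50) = 6050 × 56818.2 / 62818.2 ≈ 5472.1 mm ≈ 5.47 m.

5.47 m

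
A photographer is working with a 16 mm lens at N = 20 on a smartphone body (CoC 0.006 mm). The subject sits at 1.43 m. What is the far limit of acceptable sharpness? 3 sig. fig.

Hyperfocal distance H = f²/(N·c) + f = 16²/(20 × 0.006) + 16 = 256/0.12 + 16 ≈ 2149.3 mm ≈ 2.149 m.
Far limit Df = s·(H − f)/(H − s) = 1430 × (2149.3 − 16) / (2149.3 − 1430) = 1430 × 2133.3 / 719.3 ≈ 4241.0 mm ≈ 4.24 m.

4.24 m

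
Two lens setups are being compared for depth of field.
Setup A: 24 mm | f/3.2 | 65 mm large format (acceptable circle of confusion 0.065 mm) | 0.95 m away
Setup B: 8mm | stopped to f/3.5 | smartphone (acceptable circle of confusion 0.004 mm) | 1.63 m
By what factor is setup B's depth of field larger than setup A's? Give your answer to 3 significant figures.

1.85

Setup A: H = 24²/(3.2×0.065) + 24 ≈ 2793.2 mm; DoF = Df − Dn = 1427.26 − 711.94 ≈ 715.32 mm.
Setup B: H = 8²/(3.5×0.004) + 8 ≈ 4579.4 mm; DoF = Df − Dn = 2526.4 − 1203.1 ≈ 1323.3 mm.
Ratio = 1323.3 / 715.32 ≈ 1.85.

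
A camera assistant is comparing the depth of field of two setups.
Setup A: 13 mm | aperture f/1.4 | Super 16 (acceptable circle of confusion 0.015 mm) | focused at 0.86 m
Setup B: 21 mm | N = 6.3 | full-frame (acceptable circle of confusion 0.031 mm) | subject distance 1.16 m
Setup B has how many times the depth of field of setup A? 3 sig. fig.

8.57

Setup A: H = 13²/(1.4×0.015) + 13 ≈ 8060.6 mm; DoF = Df − Dn = 961.16 − 778.11 ≈ 183.05 mm.
Setup B: H = 21²/(6.3×0.031) + 21 ≈ 2279.1 mm; DoF = Df − Dn = 2340.7 − 771.1 ≈ 1569.6 mm.
Ratio = 1569.6 / 183.05 ≈ 8.57.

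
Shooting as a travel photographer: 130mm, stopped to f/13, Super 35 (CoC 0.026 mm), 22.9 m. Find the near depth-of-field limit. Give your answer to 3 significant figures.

Hyperfocal distance H = f²/(N·c) + f = 130²/(13 × 0.026) + 130 = 16900/0.338 + 130 ≈ 50130.0 mm ≈ 50.13 m.
Near limit Dn = s·(H − f)/(H + s − 2f) = 22900 × (50130.0 − 130) / (50130.0 + 22900 − 2 × 130) = 22900 × 50000.0 / 72770.0 ≈ 15735 mm ≈ 15.7 m.

15.7 m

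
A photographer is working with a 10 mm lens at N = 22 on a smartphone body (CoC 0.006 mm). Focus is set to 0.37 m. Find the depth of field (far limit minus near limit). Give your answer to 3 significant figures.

Hyperfocal distance H = f²/(N·c) + f = 10²/(22 × 0.006) + 10 = 100/0.132 + 10 ≈ 767.6 mm ≈ 0.768 m.
Near limit Dn = s·(H − f)/(H + s − 2f) = 370 × (767.6 − 10) / (767.6 + 370 − 2 × 10) = 370 × 757.6 / 1117.6 ≈ 250.81 mm.
Far limit Df = s·(H − f)/(H − s) = 370 × (767.6 − 10) / (767.6 − 370) = 370 × 757.6 / 397.6 ≈ 705.03 mm.
Depth of field = Df − Dn = 705.03 − 250.81 ≈ 454.22 mm.

454 mm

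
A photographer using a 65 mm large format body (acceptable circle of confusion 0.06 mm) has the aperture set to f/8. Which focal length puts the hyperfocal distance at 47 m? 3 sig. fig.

From H = f²/(N·c) + f, with f ≪ H: f ≈ √(H·N·c) = √(47000 × 8 × 0.06) = √22560 ≈ 150.2 mm.
The +f correction barely moves this — solving exactly, f² + N·c·f − N·c·H = 0 ⇒ f = (−N·c + √((N·c)² + 4·N·c·H))/2 = (−0.48 + √90240)/2 ≈ 149.96 mm, so f ≈ 150 mm.

150 mm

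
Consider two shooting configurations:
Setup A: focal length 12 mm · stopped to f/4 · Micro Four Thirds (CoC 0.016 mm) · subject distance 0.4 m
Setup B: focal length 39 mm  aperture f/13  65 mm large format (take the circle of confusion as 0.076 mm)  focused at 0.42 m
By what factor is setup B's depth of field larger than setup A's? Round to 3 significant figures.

1.56

Setup A: H = 12²/(4×0.016) + 12 ≈ 2262.0 mm; DoF = Df − Dn = 483.35 − 341.17 ≈ 142.18 mm.
Setup B: H = 39²/(13×0.076) + 39 ≈ 1578.5 mm; DoF = Df − Dn = 558.13 − 336.68 ≈ 221.45 mm.
Ratio = 221.45 / 142.18 ≈ 1.56.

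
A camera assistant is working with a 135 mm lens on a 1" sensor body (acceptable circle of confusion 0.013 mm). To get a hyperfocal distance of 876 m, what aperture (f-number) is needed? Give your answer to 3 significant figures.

Rearrange H = f²/(N·c) + f for N: N = f² / ((H − f)·c).
N = 135² / ((876000 − 135) × 0.013) = 18225 / 11386 ≈ 1.60.

f/1.60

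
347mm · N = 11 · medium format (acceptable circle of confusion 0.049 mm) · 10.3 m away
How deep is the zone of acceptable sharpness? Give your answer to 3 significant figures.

Hyperfocal distance H = f²/(N·c) + f = 347²/(11 × 0.049) + 347 = 120409/0.539 + 347 ≈ 223740.3 mm ≈ 223.7 m.
Near limit Dn = s·(H − f)/(H + s − 2f) = 10300 × (223740.3 − 347) / (223740.3 + 10300 − 2 × 347) = 10300 × 223393.3 / 233346.3 ≈ 9860.67 mm.
Far limit Df = s·(H − f)/(H − s) = 10300 × (223740.3 − 347) / (223740.3 − 10300) = 10300 × 223393.3 / 213440.3 ≈ 10780.30 mm.
Depth of field = Df − Dn = 10780.30 − 9860.67 ≈ 919.63 mm ≈ 0.920 m.

0.920 m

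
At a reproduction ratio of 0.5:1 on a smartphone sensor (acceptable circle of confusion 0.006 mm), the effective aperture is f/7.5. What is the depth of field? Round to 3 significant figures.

At magnification m, DoF ≈ 2·N_eff·c/m² = 2 × 7.5 × 0.006 / 0.5² = 0.09 / 0.25 ≈ 0.36 mm.

0.360 mm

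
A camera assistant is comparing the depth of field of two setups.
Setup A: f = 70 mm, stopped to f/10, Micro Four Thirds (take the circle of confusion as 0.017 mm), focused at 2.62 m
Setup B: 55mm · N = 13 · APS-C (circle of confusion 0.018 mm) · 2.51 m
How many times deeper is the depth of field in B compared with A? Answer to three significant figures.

2.12

Setup A: H = 70²/(10×0.017) + 70 ≈ 28893.5 mm; DoF = Df − Dn = 2874.29 − 2407.05 ≈ 467.24 mm.
Setup B: H = 55²/(13×0.018) + 55 ≈ 12982.4 mm; DoF = Df − Dn = 3098.41 − 2109.41 ≈ 989.00 mm.
Ratio = 989.00 / 467.24 ≈ 2.12.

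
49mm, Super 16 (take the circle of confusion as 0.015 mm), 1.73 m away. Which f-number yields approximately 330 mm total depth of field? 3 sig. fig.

f/9

Write h = H − f = f²/(N·c). The thin-lens limits are Dn = s·h/(h + (s−f)) and Df = s·h/(h − (s−f)), so DoF = Df − Dn = 2·s·(s−f)·h / (h² − (s−f)²).
That is a quadratic in h: DoF·h² − 2·s·(s−f)·h − DoF·(s−f)² = 0 ⇒ h = (s−f)·(s + √(s² + DoF²)) / DoF = 1681 × (1730 + √(1730² + 330²)) / 330 = 1681 × (1730 + 1761.19) / 330 ≈ 17784 mm.
Then N = f²/(c·h) = 49² / (0.015 × 17784) = 2401 / 266.76 ≈ 9.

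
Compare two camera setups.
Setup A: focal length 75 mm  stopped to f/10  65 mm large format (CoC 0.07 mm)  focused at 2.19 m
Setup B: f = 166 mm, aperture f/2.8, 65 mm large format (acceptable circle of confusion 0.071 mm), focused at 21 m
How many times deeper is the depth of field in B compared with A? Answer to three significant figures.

5.21

Setup A: H = 75²/(10×0.07) + 75 ≈ 8110.7 mm; DoF = Df − Dn = 2972.3 − 1733.7 ≈ 1238.6 mm.
Setup B: H = 166²/(2.8×0.071) + 166 ≈ 138777.7 mm; DoF = Df − Dn = 24714.7 − 18256.0 ≈ 6458.7 mm.
Ratio = 6458.7 / 1238.6 ≈ 5.21.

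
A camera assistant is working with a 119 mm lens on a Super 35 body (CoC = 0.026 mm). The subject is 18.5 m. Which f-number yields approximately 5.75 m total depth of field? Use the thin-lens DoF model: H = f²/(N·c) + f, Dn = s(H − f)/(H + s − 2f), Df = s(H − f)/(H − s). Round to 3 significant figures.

f/4.50

Write h = H − f = f²/(N·c). The thin-lens limits are Dn = s·h/(h + (s−f)) and Df = s·h/(h − (s−f)), so DoF = Df − Dn = 2·s·(s−f)·h / (h² − (s−f)²).
That is a quadratic in h: DoF·h² − 2·s·(s−f)·h − DoF·(s−f)² = 0 ⇒ h = (s−f)·(s + √(s² + DoF²)) / DoF = 18381 × (18500 + √(18500² + 5750²)) / 5750 = 18381 × (18500 + 19373.0) / 5750 ≈ 121068 mm.
Then N = f²/(c·h) = 119² / (0.026 × 121068) = 14161 / 3147.8 ≈ 4.50.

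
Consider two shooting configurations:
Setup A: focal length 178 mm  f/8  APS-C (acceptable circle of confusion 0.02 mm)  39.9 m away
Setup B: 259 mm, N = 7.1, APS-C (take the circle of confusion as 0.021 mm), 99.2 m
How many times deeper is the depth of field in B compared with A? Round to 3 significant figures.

2.75

Setup A: H = 178²/(8×0.02) + 178 ≈ 198203.0 mm; DoF = Df − Dn = 49912 − 33234 ≈ 16678 mm.
Setup B: H = 259²/(7.1×0.021) + 259 ≈ 450165.1 mm; DoF = Df − Dn = 127166 − 81317 ≈ 45849 mm.
Ratio = 45849 / 16678 ≈ 2.75.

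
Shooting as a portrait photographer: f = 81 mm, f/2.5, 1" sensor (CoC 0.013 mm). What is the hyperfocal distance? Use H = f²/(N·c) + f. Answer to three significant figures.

202 m

Hyperfocal distance H = f²/(N·c) + f = 81²/(2.5 × 0.013) + 81 = 6561/0.0325 + 81 ≈ 201957.9 mm ≈ 202 m.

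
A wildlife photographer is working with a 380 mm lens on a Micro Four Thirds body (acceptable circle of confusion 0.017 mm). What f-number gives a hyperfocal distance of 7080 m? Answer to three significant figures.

Rearrange H = f²/(N·c) + f for N: N = f² / ((H − f)·c).
N = 380² / ((7080000 − 380) × 0.017) = 144400 / 120354 ≈ 1.20.

f/1.20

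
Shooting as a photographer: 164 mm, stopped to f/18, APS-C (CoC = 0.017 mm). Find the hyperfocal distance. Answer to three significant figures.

Hyperfocal distance H = f²/(N·c) + f = 164²/(18 × 0.017) + 164 = 26896/0.306 + 164 ≈ 88059.4 mm ≈ 88.1 m.

88.1 m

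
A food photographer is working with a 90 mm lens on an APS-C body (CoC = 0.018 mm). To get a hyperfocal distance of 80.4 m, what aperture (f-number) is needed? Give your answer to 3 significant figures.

f/5.60

Rearrange H = f²/(N·c) + f for N: N = f² / ((H − f)·c).
N = 90² / ((80400 − 90) × 0.018) = 8100 / 1446 ≈ 5.60.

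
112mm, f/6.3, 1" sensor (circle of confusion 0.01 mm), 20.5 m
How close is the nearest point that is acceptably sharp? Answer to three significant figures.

18.6 m

Hyperfocal distance H = f²/(N·c) + f = 112²/(6.3 × 0.01) + 112 = 12544/0.063 + 112 ≈ 199223.1 mm ≈ 199.2 m.
Near limit Dn = s·(H − f)/(H + s − 2f) = 20500 × (199223.1 − 112) / (199223.1 + 20500 − 2 × 112) = 20500 × 199111.1 / 219499.1 ≈ 18596 mm ≈ 18.6 m.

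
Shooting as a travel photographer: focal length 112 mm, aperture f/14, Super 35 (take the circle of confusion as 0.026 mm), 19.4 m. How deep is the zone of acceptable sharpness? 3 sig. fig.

Hyperfocal distance H = f²/(N·c) + f = 112²/(14 × 0.026) + 112 = 12544/0.364 + 112 ≈ 34573.5 mm ≈ 34.57 m.
Near limit Dn = s·(H − f)/(H + s − 2f) = 19400 × (34573.5 − 112) / (34573.5 + 19400 − 2 × 112) = 19400 × 34461.5 / 53749.5 ≈ 12438 mm.
Far limit Df = s·(H − f)/(H − s) = 19400 × (34573.5 − 112) / (34573.5 − 19400) = 19400 × 34461.5 / 15173.5 ≈ 44061 mm.
Depth of field = Df − Dn = 44061 − 12438 ≈ 31623 mm ≈ 31.6 m.

31.6 m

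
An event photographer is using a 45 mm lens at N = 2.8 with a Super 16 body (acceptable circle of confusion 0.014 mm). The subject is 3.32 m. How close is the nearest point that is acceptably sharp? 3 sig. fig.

3.12 m

Hyperfocal distance H = f²/(N·c) + f = 45²/(2.8 × 0.014) + 45 = 2025/0.0392 + 45 ≈ 51703.2 mm ≈ 51.70 m.
Near limit Dn = s·(H − f)/(H + s − 2f) = 3320 × (51703.2 − 45) / (51703.2 + 3320 − 2 × 45) = 3320 × 51658.2 / 54933.2 ≈ 3122.1 mm ≈ 3.12 m.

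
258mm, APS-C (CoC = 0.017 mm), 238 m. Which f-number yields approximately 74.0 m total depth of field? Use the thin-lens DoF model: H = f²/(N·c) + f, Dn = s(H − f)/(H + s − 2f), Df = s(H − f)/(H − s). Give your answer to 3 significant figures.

Write h = H − f = f²/(N·c). The thin-lens limits are Dn = s·h/(h + (s−f)) and Df = s·h/(h − (s−f)), so DoF = Df − Dn = 2·s·(s−f)·h / (h² − (s−f)²).
That is a quadratic in h: DoF·h² − 2·s·(s−f)·h − DoF·(s−f)² = 0 ⇒ h = (s−f)·(s + √(s² + DoF²)) / DoF = 237742 × (238000 + √(238000² + 74000²)) / 74000 = 237742 × (238000 + 249239) / 74000 ≈ 1565367 mm.
Then N = f²/(c·h) = 258² / (0.017 × 1565367) = 66564 / 26611 ≈ 2.50.

f/2.50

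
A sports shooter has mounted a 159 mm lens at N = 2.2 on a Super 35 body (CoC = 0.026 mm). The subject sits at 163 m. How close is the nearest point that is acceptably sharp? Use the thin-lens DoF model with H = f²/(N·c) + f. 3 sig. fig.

119 m

Hyperfocal distance H = f²/(N·c) + f = 159²/(2.2 × 0.026) + 159 = 25281/0.0572 + 159 ≈ 442134.5 mm ≈ 442.1 m.
Near limit Dn = s·(H − f)/(H + s − 2f) = 163000 × (442134.5 − 159) / (442134.5 + 163000 − 2 × 159) = 163000 × 441975.5 / 604816.5 ≈ 119114 mm ≈ 119 m.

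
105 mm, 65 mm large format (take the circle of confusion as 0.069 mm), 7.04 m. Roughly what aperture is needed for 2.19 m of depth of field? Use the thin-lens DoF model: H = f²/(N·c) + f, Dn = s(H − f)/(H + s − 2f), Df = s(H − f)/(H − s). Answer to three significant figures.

Write h = H − f = f²/(N·c). The thin-lens limits are Dn = s·h/(h + (s−f)) and Df = s·h/(h − (s−f)), so DoF = Df − Dn = 2·s·(s−f)·h / (h² − (s−f)²).
That is a quadratic in h: DoF·h² − 2·s·(s−f)·h − DoF·(s−f)² = 0 ⇒ h = (s−f)·(s + √(s² + DoF²)) / DoF = 6935 × (7040 + √(7040² + 2190²)) / 2190 = 6935 × (7040 + 7372.77) / 2190 ≈ 45640 mm.
Then N = f²/(c·h) = 105² / (0.069 × 45640) = 11025 / 3149.2 ≈ 3.50.

f/3.50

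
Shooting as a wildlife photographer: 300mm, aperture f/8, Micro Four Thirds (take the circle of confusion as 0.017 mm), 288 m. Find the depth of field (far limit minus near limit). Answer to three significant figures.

Hyperfocal distance H = f²/(N·c) + f = 300²/(8 × 0.017) + 300 = 90000/0.136 + 300 ≈ 662064.7 mm ≈ 662.1 m.
Near limit Dn = s·(H − f)/(H + s − 2f) = 288000 × (662064.7 − 300) / (662064.7 + 288000 − 2 × 300) = 288000 × 661764.7 / 949464.7 ≈ 200732 mm.
Far limit Df = s·(H − f)/(H − s) = 288000 × (662064.7 − 300) / (662064.7 − 288000) = 288000 × 661764.7 / 374064.7 ≈ 509506 mm.
Depth of field = Df − Dn = 509506 − 200732 ≈ 308774 mm ≈ 309 m.

309 m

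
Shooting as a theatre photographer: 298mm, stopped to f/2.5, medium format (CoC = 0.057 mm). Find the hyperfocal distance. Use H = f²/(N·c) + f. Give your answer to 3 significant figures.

623 m

Hyperfocal distance H = f²/(N·c) + f = 298²/(2.5 × 0.057) + 298 = 88804/0.1425 + 298 ≈ 623484.0 mm ≈ 623 m.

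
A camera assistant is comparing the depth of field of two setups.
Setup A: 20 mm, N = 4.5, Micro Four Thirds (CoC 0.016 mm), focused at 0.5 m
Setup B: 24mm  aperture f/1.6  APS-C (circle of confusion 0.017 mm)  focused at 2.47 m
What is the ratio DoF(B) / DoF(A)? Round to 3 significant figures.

6.64

Setup A: H = 20²/(4.5×0.016) + 20 ≈ 5575.6 mm; DoF = Df − Dn = 547.285 − 460.236 ≈ 87.049 mm.
Setup B: H = 24²/(1.6×0.017) + 24 ≈ 21200.5 mm; DoF = Df − Dn = 2792.56 − 2214.24 ≈ 578.32 mm.
Ratio = 578.32 / 87.049 ≈ 6.64.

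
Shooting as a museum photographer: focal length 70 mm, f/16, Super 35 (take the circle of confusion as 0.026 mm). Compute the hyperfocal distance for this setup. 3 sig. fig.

11.8 m

Hyperfocal distance H = f²/(N·c) + f = 70²/(16 × 0.026) + 70 = 4900/0.416 + 70 ≈ 11848.8 mm ≈ 11.8 m.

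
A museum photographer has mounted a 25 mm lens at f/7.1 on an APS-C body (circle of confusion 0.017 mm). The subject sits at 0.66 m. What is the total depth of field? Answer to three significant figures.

164 mm

Hyperfocal distance H = f²/(N·c) + f = 25²/(7.1 × 0.017) + 25 = 625/0.1207 + 25 ≈ 5203.1 mm ≈ 5.203 m.
Near limit Dn = s·(H − f)/(H + s − 2f) = 660 × (5203.1 − 25) / (5203.1 + 660 − 2 × 25) = 660 × 5178.1 / 5813.1 ≈ 587.90 mm.
Far limit Df = s·(H − f)/(H − s) = 660 × (5203.1 − 25) / (5203.1 − 660) = 660 × 5178.1 / 4543.1 ≈ 752.25 mm.
Depth of field = Df − Dn = 752.25 − 587.90 ≈ 164.35 mm.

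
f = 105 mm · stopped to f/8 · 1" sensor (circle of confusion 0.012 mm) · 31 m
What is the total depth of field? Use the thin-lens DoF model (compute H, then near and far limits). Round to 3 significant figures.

Hyperfocal distance H = f²/(N·c) + f = 105²/(8 × 0.012) + 105 = 11025/0.096 + 105 ≈ 114948.8 mm ≈ 114.9 m.
Near limit Dn = s·(H − f)/(H + s − 2f) = 31000 × (114948.8 − 105) / (114948.8 + 31000 − 2 × 105) = 31000 × 114843.8 / 145738.8 ≈ 24428 mm.
Far limit Df = s·(H − f)/(H − s) = 31000 × (114948.8 − 105) / (114948.8 − 31000) = 31000 × 114843.8 / 83948.8 ≈ 42409 mm.
Depth of field = Df − Dn = 42409 − 24428 ≈ 17981 mm ≈ 18.0 m.

18.0 m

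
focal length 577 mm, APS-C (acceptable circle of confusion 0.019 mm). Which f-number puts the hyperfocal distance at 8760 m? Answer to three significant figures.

f/2.00

Rearrange H = f²/(N·c) + f for N: N = f² / ((H − f)·c).
N = 577² / ((8760000 − 577) × 0.019) = 332929 / 166429 ≈ 2.00.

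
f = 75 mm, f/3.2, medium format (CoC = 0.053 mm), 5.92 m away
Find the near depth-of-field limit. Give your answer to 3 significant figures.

5.03 m

Hyperfocal distance H = f²/(N·c) + f = 75²/(3.2 × 0.053) + 75 = 5625/0.1696 + 75 ≈ 33241.3 mm ≈ 33.24 m.
Near limit Dn = s·(H − f)/(H + s − 2f) = 5920 × (33241.3 − 75) / (33241.3 + 5920 − 2 × 75) = 5920 × 33166.3 / 39011.3 ≈ 5033.0 mm ≈ 5.03 m.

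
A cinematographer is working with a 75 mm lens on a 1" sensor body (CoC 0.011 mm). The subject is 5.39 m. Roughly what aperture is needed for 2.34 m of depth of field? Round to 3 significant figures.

Write h = H − f = f²/(N·c). The thin-lens limits are Dn = s·h/(h + (s−f)) and Df = s·h/(h − (s−f)), so DoF = Df − Dn = 2·s·(s−f)·h / (h² − (s−f)²).
That is a quadratic in h: DoF·h² − 2·s·(s−f)·h − DoF·(s−f)² = 0 ⇒ h = (s−f)·(s + √(s² + DoF²)) / DoF = 5315 × (5390 + √(5390² + 2340²)) / 2340 = 5315 × (5390 + 5876.03) / 2340 ≈ 25589 mm.
Then N = f²/(c·h) = 75² / (0.011 × 25589) = 5625 / 281.48 ≈ 20.

f/20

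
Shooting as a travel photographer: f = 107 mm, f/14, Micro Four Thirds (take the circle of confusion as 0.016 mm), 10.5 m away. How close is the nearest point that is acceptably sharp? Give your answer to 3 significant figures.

8.73 m

Hyperfocal distance H = f²/(N·c) + f = 107²/(14 × 0.016) + 107 = 11449/0.224 + 107 ≈ 51218.6 mm ≈ 51.22 m.
Near limit Dn = s·(H − f)/(H + s − 2f) = 10500 × (51218.6 − 107) / (51218.6 + 10500 − 2 × 107) = 10500 × 51111.6 / 61504.6 ≈ 8725.7 mm ≈ 8.73 m.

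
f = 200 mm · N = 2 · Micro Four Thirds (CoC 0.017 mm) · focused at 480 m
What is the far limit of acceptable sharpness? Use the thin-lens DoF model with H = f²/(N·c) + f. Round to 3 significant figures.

Hyperfocal distance H = f²/(N·c) + f = 200²/(2 × 0.017) + 200 = 40000/0.034 + 200 ≈ 1176670.6 mm ≈ 1177 m.
Far limit Df = s·(H − f)/(H − s) = 480000 × (1176670.6 − 200) / (1176670.6 − 480000) = 480000 × 1176470.6 / 696670.6 ≈ 810578 mm ≈ 811 m.

811 m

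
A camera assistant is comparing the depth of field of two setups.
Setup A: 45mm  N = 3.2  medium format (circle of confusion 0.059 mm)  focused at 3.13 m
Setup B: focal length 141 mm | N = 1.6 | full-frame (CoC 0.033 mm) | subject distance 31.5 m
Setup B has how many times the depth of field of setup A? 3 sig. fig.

Setup A: H = 45²/(3.2×0.059) + 45 ≈ 10770.6 mm; DoF = Df − Dn = 4393.8 − 2430.8 ≈ 1963.0 mm.
Setup B: H = 141²/(1.6×0.033) + 141 ≈ 376675.1 mm; DoF = Df − Dn = 34361.8 − 29078.3 ≈ 5283.5 mm.
Ratio = 5283.5 / 1963.0 ≈ 2.69.

2.69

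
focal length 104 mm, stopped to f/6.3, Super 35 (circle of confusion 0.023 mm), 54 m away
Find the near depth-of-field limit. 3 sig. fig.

Hyperfocal distance H = f²/(N·c) + f = 104²/(6.3 × 0.023) + 104 = 10816/0.1449 + 104 ≈ 74748.6 mm ≈ 74.75 m.
Near limit Dn = s·(H − f)/(H + s − 2f) = 54000 × (74748.6 − 104) / (74748.6 + 54000 − 2 × 104) = 54000 × 74644.6 / 128540.6 ≈ 31358 mm ≈ 31.4 m.

31.4 m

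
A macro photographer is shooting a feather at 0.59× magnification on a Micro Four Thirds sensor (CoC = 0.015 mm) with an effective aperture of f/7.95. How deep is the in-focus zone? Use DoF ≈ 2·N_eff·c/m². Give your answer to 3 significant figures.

At magnification m, DoF ≈ 2·N_eff·c/m² = 2 × 7.95 × 0.015 / 0.59² = 0.2385 / 0.3481 ≈ 0.685 mm.

0.685 mm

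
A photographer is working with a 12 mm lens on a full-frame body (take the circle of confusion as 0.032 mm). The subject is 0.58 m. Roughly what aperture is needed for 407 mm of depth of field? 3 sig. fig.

f/2.50

Write h = H − f = f²/(N·c). The thin-lens limits are Dn = s·h/(h + (s−f)) and Df = s·h/(h − (s−f)), so DoF = Df − Dn = 2·s·(s−f)·h / (h² − (s−f)²).
That is a quadratic in h: DoF·h² − 2·s·(s−f)·h − DoF·(s−f)² = 0 ⇒ h = (s−f)·(s + √(s² + DoF²)) / DoF = 568 × (580 + √(580² + 407²)) / 407 = 568 × (580 + 708.554) / 407 ≈ 1798.3 mm.
Then N = f²/(c·h) = 12² / (0.032 × 1798.3) = 144 / 57.545 ≈ 2.50.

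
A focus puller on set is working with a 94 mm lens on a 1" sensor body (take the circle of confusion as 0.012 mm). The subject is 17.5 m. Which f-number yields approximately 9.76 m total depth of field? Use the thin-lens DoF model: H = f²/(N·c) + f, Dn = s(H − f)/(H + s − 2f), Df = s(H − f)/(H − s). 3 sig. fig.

Write h = H − f = f²/(N·c). The thin-lens limits are Dn = s·h/(h + (s−f)) and Df = s·h/(h − (s−f)), so DoF = Df − Dn = 2·s·(s−f)·h / (h² − (s−f)²).
That is a quadratic in h: DoF·h² − 2·s·(s−f)·h − DoF·(s−f)² = 0 ⇒ h = (s−f)·(s + √(s² + DoF²)) / DoF = 17406 × (17500 + √(17500² + 9760²)) / 9760 = 17406 × (17500 + 20037.7) / 9760 ≈ 66945 mm.
Then N = f²/(c·h) = 94² / (0.012 × 66945) = 8836 / 803.34 ≈ 11.

f/11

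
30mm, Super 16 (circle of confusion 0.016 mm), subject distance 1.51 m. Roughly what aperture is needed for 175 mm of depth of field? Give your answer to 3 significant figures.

Write h = H − f = f²/(N·c). The thin-lens limits are Dn = s·h/(h + (s−f)) and Df = s·h/(h − (s−f)), so DoF = Df − Dn = 2·s·(s−f)·h / (h² − (s−f)²).
That is a quadratic in h: DoF·h² − 2·s·(s−f)·h − DoF·(s−f)² = 0 ⇒ h = (s−f)·(s + √(s² + DoF²)) / DoF = 1480 × (1510 + √(1510² + 175²)) / 175 = 1480 × (1510 + 1520.11) / 175 ≈ 25626 mm.
Then N = f²/(c·h) = 30² / (0.016 × 25626) = 900 / 410.02 ≈ 2.20.

f/2.20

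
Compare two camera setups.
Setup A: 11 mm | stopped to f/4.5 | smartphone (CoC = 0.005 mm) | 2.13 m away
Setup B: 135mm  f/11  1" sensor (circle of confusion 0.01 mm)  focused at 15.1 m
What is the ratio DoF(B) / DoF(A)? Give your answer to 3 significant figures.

Setup A: H = 11²/(4.5×0.005) + 11 ≈ 5388.8 mm; DoF = Df − Dn = 3515.0 − 1527.9 ≈ 1987.1 mm.
Setup B: H = 135²/(11×0.01) + 135 ≈ 165816.8 mm; DoF = Df − Dn = 16599.3 − 13849.1 ≈ 2750.2 mm.
Ratio = 2750.2 / 1987.1 ≈ 1.38.

1.38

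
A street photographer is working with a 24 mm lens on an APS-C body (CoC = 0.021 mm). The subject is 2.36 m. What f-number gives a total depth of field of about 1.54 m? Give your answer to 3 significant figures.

f/3.49

Write h = H − f = f²/(N·c). The thin-lens limits are Dn = s·h/(h + (s−f)) and Df = s·h/(h − (s−f)), so DoF = Df − Dn = 2·s·(s−f)·h / (h² − (s−f)²).
That is a quadratic in h: DoF·h² − 2·s·(s−f)·h − DoF·(s−f)² = 0 ⇒ h = (s−f)·(s + √(s² + DoF²)) / DoF = 2336 × (2360 + √(2360² + 1540²)) / 1540 = 2336 × (2360 + 2818.01) / 1540 ≈ 7854.4 mm.
Then N = f²/(c·h) = 24² / (0.021 × 7854.4) = 576 / 164.94 ≈ 3.49.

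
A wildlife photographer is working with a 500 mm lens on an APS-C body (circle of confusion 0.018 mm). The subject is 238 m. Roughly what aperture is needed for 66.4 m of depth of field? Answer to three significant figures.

f/8

Write h = H − f = f²/(N·c). The thin-lens limits are Dn = s·h/(h + (s−f)) and Df = s·h/(h − (s−f)), so DoF = Df − Dn = 2·s·(s−f)·h / (h² − (s−f)²).
That is a quadratic in h: DoF·h² − 2·s·(s−f)·h − DoF·(s−f)² = 0 ⇒ h = (s−f)·(s + √(s² + DoF²)) / DoF = 237500 × (238000 + √(238000² + 66400²)) / 66400 = 237500 × (238000 + 247089) / 66400 ≈ 1735070 mm.
Then N = f²/(c·h) = 500² / (0.018 × 1735070) = 250000 / 31231 ≈ 8.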